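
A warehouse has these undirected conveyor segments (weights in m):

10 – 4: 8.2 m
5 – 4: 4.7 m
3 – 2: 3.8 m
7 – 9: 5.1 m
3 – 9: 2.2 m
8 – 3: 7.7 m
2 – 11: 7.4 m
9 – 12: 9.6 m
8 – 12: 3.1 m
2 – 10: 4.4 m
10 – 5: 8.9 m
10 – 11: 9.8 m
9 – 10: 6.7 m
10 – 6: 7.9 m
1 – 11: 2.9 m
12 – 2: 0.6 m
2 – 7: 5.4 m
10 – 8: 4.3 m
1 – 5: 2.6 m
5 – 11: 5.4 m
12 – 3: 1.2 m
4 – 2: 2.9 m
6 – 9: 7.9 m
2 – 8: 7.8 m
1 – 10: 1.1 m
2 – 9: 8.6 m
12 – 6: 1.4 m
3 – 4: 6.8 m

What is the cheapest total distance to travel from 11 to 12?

8 m

Enumerating some paths:
11 - 1 - 10 - 2 - 12: 2.9+1.1+4.4+0.6 = 9
11 - 2 - 12: 7.4+0.6 = 8
11 - 1 - 10 - 8 - 12: 2.9+1.1+4.3+3.1 = 11.4
Cheapest is 11 - 2 - 12 at 8 m.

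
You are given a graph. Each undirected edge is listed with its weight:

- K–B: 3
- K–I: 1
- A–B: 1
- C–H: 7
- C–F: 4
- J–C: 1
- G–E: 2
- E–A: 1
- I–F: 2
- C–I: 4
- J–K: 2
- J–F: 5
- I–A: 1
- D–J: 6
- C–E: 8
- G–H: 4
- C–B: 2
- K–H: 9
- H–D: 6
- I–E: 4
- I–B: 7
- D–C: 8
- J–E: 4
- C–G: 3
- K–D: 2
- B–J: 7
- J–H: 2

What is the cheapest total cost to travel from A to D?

Enumerating some paths:
A–B–K–D: 1+3+2 = 6
A–I–K–D: 1+1+2 = 4
The minimum is 4 via A–I–K–D.

4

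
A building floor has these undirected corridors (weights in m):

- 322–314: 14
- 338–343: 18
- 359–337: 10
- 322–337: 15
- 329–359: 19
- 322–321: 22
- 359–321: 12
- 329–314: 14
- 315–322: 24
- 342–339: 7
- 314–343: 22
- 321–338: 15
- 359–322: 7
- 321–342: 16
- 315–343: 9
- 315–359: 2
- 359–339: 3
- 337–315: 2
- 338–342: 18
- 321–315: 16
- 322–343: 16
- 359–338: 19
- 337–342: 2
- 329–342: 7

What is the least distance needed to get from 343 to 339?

Candidate routes:
343 - 322 - 359 - 339: 16+7+3 = 26
343 - 315 - 337 - 359 - 339: 9+2+10+3 = 24
343 - 315 - 337 - 342 - 339: 9+2+2+7 = 20
343 - 315 - 359 - 339: 9+2+3 = 14
The minimum is 14 m via 343 - 315 - 359 - 339.

14 m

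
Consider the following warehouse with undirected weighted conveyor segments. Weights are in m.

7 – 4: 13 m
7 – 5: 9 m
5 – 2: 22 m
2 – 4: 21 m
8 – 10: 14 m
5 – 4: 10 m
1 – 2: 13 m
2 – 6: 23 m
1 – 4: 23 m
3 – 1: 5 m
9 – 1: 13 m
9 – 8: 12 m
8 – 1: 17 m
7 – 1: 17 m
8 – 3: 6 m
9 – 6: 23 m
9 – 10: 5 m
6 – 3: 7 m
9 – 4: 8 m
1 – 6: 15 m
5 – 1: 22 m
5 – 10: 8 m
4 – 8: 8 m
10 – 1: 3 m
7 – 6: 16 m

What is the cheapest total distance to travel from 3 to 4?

14 m

Candidate routes:
3–1–9–4: 5+13+8 = 26
3–1–10–9–4: 5+3+5+8 = 21
3–8–4: 6+8 = 14
3–8–9–4: 6+12+8 = 26
Cheapest is 3–8–4 at 14 m.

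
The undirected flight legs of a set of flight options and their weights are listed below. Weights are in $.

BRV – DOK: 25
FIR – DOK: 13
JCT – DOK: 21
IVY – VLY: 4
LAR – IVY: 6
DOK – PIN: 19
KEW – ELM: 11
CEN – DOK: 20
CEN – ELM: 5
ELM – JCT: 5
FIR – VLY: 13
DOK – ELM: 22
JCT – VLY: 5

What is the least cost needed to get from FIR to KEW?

$34

Candidate routes:
FIR - DOK - CEN - ELM - KEW: 13+20+5+11 = 49
FIR - VLY - JCT - ELM - KEW: 13+5+5+11 = 34
FIR - DOK - JCT - ELM - KEW: 13+21+5+11 = 50
FIR - DOK - ELM - KEW: 13+22+11 = 46
The minimum is $34 via FIR - VLY - JCT - ELM - KEW.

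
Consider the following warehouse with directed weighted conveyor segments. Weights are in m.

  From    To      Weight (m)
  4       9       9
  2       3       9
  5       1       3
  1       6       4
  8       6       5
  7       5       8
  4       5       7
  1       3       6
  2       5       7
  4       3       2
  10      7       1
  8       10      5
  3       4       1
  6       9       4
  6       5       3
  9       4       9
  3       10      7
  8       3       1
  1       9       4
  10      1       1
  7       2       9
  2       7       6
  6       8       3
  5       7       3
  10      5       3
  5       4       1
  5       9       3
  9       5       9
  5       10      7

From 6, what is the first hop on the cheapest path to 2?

Compare a few routes:
6–8–10–7–2: 3+5+1+9 = 18
6–5–7–2: 3+3+9 = 15
Cheapest is 6–5–7–2 at 15 m.
So from 6 the first move is to 5.

5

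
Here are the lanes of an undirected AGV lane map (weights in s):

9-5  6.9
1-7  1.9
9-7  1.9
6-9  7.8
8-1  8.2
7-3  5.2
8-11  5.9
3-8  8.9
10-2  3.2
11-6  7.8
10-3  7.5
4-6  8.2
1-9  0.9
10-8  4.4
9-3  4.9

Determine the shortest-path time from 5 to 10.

Shortest distances from 5:
5: 0
9: 6.9  (via 5)
1: 7.8  (via 9)
7: 8.8  (via 9)
3: 11.8  (via 9)
6: 14.7  (via 9)
8: 16  (via 1)
10: 19.3  (via 3)
Shortest route: 5–9–3–10 = 19.3 s.

19.3 s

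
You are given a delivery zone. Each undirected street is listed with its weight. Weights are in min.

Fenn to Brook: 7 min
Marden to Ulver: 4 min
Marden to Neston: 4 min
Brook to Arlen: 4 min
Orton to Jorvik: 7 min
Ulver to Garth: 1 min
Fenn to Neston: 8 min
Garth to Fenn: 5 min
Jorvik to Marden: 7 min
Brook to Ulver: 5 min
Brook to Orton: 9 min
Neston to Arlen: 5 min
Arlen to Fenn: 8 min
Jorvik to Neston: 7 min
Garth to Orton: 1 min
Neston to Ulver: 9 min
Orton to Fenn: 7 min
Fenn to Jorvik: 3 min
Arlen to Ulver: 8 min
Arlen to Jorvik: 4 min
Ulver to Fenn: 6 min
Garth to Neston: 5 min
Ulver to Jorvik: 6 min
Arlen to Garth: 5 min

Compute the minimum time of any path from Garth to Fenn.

Shortest distances from Garth:
Garth: 0
Ulver: 1  (via Garth)
Orton: 1  (via Garth)
Marden: 5  (via Ulver)
Neston: 5  (via Garth)
Fenn: 5  (via Garth)
Shortest route: Garth → Fenn = 5 min.

5 min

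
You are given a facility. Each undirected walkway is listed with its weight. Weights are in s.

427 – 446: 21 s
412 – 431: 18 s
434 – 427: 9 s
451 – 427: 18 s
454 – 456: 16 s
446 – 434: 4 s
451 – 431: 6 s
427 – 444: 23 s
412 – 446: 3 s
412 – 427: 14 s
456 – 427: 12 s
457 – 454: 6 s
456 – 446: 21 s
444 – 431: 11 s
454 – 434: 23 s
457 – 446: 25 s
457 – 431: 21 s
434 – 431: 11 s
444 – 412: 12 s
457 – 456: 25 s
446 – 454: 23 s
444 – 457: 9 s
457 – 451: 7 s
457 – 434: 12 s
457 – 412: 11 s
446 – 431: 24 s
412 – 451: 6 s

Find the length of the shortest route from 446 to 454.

20 s

Shortest distances from 446:
446: 0
412: 3  (via 446)
434: 4  (via 446)
451: 9  (via 412)
427: 13  (via 434)
457: 14  (via 412)
444: 15  (via 412)
431: 15  (via 434)
454: 20  (via 457)
Shortest route: 446–412–457–454 = 20 s.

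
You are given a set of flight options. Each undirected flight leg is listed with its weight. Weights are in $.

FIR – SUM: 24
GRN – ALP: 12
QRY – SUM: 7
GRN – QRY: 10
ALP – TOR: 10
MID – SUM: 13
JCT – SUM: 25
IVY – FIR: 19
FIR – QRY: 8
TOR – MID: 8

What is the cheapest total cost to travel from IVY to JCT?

$59

Compare a few routes:
IVY - FIR - SUM - JCT: 19+24+25 = 68
IVY - FIR - QRY - SUM - JCT: 19+8+7+25 = 59
Cheapest is IVY - FIR - QRY - SUM - JCT at $59.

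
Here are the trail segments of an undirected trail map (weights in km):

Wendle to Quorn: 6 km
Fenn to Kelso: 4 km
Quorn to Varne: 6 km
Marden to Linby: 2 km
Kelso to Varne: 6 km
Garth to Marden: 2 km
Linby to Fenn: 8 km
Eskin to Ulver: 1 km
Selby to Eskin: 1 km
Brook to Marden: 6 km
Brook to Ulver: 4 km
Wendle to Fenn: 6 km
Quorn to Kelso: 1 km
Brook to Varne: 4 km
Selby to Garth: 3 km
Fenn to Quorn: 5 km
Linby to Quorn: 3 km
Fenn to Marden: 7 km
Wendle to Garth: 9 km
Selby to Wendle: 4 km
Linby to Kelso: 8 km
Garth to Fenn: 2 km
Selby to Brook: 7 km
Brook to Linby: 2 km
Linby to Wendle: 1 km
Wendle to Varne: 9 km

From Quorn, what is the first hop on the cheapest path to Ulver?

Candidate routes:
Quorn → Linby → Brook → Ulver: 3+2+4 = 9
Quorn → Linby → Wendle → Selby → Eskin → Ulver: 3+1+4+1+1 = 10
Cheapest is Quorn → Linby → Brook → Ulver at 9 km.
So from Quorn the first move is to Linby.

Linby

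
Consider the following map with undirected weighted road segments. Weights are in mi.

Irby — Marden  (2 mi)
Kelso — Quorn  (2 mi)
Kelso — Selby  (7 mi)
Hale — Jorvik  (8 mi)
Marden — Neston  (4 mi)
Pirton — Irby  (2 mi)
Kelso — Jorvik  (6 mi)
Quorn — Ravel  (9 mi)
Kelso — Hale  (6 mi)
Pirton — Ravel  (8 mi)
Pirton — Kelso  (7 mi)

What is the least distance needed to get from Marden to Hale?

17 mi

Enumerating some paths:
Marden - Irby - Pirton - Kelso - Jorvik - Hale: 2+2+7+6+8 = 25
Marden - Irby - Pirton - Kelso - Hale: 2+2+7+6 = 17
The minimum is 17 mi via Marden - Irby - Pirton - Kelso - Hale.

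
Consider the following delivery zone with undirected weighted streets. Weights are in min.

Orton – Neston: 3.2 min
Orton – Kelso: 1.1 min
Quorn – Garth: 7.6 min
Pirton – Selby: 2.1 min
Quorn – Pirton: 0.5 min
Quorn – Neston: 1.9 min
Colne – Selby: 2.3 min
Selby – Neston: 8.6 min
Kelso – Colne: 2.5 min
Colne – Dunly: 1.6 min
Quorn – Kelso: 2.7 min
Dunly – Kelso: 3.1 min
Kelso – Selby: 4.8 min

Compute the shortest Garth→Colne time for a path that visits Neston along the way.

Shortest Garth→Neston: Garth → Quorn → Neston = 9.5
Shortest Neston→Colne: Neston → Orton → Kelso → Colne = 6.8
Total via Neston: 9.5 + 6.8 = 16.3 min.

16.3 min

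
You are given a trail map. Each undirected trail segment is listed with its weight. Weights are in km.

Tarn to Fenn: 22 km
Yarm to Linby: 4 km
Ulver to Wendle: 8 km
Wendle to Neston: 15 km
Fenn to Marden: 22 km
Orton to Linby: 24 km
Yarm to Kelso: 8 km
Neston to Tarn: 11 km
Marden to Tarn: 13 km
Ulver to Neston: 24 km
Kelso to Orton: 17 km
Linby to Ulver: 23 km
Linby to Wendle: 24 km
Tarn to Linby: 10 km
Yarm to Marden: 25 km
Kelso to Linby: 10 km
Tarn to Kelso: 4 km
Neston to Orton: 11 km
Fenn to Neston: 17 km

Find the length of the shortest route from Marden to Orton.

34 km

Shortest distances from Marden:
Marden: 0
Tarn: 13  (via Marden)
Kelso: 17  (via Tarn)
Fenn: 22  (via Marden)
Linby: 23  (via Tarn)
Neston: 24  (via Tarn)
Yarm: 25  (via Marden)
Orton: 34  (via Kelso)
Shortest route: Marden–Tarn–Kelso–Orton = 34 km.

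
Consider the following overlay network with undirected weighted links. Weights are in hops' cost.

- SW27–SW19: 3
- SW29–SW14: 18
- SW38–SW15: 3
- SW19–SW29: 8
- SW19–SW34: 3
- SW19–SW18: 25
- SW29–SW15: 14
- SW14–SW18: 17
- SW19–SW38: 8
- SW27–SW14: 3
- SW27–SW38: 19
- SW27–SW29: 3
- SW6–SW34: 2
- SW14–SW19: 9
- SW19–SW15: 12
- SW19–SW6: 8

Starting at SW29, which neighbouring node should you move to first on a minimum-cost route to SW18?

SW27

Candidate routes:
SW29 → SW27 → SW19 → SW18: 3+3+25 = 31
SW29 → SW27 → SW14 → SW18: 3+3+17 = 23
Cheapest is SW29 → SW27 → SW14 → SW18 at 23 hops' cost.
So from SW29 the first move is to SW27.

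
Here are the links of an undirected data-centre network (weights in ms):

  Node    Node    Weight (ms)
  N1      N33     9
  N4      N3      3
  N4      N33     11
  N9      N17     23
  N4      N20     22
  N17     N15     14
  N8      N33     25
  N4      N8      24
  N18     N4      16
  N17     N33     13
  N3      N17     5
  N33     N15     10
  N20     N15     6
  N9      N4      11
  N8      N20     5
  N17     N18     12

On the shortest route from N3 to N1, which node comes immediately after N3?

N4

Compare a few routes:
N3 → N17 → N15 → N33 → N1: 5+14+10+9 = 38
N3 → N4 → N33 → N1: 3+11+9 = 23
N3 → N17 → N33 → N1: 5+13+9 = 27
Cheapest is N3 → N4 → N33 → N1 at 23 ms.
So from N3 the first move is to N4.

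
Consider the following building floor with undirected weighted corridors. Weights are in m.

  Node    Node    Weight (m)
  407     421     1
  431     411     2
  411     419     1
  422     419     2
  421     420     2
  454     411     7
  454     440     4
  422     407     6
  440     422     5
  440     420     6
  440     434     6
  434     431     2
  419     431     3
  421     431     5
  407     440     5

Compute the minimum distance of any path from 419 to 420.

Enumerating some paths:
419 - 422 - 440 - 407 - 421 - 420: 2+5+5+1+2 = 15
419 - 422 - 440 - 420: 2+5+6 = 13
419 - 431 - 421 - 420: 3+5+2 = 10
419 - 422 - 407 - 421 - 420: 2+6+1+2 = 11
Cheapest is 419 - 431 - 421 - 420 at 10 m.

10 m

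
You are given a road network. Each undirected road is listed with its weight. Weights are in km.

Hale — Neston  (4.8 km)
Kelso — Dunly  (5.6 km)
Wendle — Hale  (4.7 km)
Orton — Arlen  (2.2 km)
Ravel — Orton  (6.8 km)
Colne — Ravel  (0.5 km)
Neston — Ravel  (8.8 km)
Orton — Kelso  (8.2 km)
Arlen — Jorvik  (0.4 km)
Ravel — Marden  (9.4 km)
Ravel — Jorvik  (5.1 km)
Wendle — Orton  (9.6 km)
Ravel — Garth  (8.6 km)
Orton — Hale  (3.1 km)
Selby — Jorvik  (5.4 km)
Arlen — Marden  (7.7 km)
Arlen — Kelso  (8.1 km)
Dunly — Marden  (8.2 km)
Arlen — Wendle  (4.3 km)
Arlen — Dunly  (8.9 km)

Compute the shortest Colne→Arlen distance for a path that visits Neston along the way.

19.4 km

Shortest Colne→Neston: Colne → Ravel → Neston = 9.3
Shortest Neston→Arlen: Neston → Hale → Orton → Arlen = 10.1
Total via Neston: 9.3 + 10.1 = 19.4 km.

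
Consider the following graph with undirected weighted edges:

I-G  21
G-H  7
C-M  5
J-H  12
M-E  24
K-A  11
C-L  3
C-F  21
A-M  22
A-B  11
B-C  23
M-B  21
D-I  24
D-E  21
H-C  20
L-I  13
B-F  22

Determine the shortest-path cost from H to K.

Running Dijkstra from H:
H: 0
G: 7  (via H)
J: 12  (via H)
C: 20  (via H)
L: 23  (via C)
M: 25  (via C)
I: 28  (via G)
F: 41  (via C)
B: 43  (via C)
A: 47  (via M)
E: 49  (via M)
D: 52  (via I)
K: 58  (via A)
Shortest route: H–C–M–A–K = 58.

58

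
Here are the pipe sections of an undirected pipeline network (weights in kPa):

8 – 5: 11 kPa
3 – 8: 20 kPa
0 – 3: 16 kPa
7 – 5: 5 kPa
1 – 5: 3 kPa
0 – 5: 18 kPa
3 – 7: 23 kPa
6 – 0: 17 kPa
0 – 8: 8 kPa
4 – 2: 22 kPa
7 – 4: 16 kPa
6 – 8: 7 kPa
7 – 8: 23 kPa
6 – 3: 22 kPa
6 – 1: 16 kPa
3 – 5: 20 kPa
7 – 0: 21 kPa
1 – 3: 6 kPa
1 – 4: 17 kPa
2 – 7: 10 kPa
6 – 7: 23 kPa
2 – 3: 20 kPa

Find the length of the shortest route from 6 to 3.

Running Dijkstra from 6:
6: 0
8: 7  (via 6)
0: 15  (via 8)
1: 16  (via 6)
5: 18  (via 8)
3: 22  (via 6)
Shortest route: 6 → 3 = 22 kPa.

22 kPa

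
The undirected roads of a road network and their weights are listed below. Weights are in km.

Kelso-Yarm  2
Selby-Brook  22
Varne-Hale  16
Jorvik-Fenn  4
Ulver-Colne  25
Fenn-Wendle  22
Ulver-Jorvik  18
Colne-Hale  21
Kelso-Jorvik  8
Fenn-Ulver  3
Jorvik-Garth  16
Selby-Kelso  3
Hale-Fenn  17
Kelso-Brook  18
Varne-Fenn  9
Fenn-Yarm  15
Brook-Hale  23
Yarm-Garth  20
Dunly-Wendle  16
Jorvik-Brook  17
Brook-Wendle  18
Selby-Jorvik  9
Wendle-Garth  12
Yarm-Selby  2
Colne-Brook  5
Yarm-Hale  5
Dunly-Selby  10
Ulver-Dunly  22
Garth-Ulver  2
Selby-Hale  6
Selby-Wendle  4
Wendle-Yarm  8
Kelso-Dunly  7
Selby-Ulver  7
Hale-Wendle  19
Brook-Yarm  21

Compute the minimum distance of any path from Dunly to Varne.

28 km

Running Dijkstra from Dunly:
Dunly: 0
Kelso: 7  (via Dunly)
Yarm: 9  (via Kelso)
Selby: 10  (via Dunly)
Hale: 14  (via Yarm)
Wendle: 14  (via Selby)
Jorvik: 15  (via Kelso)
Ulver: 17  (via Selby)
Garth: 19  (via Ulver)
Fenn: 19  (via Jorvik)
Brook: 25  (via Kelso)
Varne: 28  (via Fenn)
Shortest route: Dunly–Kelso–Jorvik–Fenn–Varne = 28 km.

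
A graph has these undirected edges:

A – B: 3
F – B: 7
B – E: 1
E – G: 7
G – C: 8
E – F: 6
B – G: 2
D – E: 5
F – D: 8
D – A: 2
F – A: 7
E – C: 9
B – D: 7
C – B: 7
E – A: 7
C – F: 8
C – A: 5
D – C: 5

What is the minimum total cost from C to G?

Settle nodes by increasing distance from C:
C: 0
A: 5  (via C)
D: 5  (via C)
B: 7  (via C)
E: 8  (via B)
F: 8  (via C)
G: 8  (via C)
Shortest route: C → G = 8.

8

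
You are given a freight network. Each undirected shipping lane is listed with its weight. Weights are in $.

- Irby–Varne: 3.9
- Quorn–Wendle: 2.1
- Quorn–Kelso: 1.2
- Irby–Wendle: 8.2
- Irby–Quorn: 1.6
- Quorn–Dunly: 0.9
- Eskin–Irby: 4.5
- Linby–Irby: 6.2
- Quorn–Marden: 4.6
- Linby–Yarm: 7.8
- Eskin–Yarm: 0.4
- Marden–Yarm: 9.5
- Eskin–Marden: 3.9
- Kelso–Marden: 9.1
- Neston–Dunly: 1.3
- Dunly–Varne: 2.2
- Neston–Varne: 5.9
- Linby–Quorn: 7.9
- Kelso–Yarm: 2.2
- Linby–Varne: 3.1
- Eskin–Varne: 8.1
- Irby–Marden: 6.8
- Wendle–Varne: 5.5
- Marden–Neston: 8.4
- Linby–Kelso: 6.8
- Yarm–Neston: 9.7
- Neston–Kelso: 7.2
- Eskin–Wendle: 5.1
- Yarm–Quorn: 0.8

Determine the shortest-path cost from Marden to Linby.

Running Dijkstra from Marden:
Marden: 0
Eskin: 3.9  (via Marden)
Yarm: 4.3  (via Eskin)
Quorn: 4.6  (via Marden)
Dunly: 5.5  (via Quorn)
Kelso: 5.8  (via Quorn)
Irby: 6.2  (via Quorn)
Wendle: 6.7  (via Quorn)
Neston: 6.8  (via Dunly)
Varne: 7.7  (via Dunly)
Linby: 10.8  (via Varne)
Shortest route: Marden–Quorn–Dunly–Varne–Linby = $10.8.

$10.8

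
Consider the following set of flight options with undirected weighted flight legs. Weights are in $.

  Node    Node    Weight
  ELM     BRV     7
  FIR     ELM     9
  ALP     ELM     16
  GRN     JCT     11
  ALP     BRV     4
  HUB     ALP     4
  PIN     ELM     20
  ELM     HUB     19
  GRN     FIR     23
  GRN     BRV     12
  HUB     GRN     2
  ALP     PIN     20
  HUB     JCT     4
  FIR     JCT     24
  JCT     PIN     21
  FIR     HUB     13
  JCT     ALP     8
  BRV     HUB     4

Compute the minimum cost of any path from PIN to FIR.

$29

Enumerating some paths:
PIN → JCT → HUB → FIR: 21+4+13 = 38
PIN → ALP → HUB → FIR: 20+4+13 = 37
PIN → ELM → FIR: 20+9 = 29
The minimum is $29 via PIN → ELM → FIR.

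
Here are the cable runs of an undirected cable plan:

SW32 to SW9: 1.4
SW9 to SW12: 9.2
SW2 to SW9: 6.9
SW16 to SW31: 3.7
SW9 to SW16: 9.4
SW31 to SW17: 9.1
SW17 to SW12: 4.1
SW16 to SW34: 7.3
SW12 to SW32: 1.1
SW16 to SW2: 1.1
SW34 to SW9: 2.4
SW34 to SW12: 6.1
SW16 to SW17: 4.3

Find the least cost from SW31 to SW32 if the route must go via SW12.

Best SW31 to SW12: SW31 → SW16 → SW17 → SW12 costing 12.1
Shortest SW12→SW32: SW12 → SW32 = 1.1
Total via SW12: 12.1 + 1.1 = 13.2.

13.2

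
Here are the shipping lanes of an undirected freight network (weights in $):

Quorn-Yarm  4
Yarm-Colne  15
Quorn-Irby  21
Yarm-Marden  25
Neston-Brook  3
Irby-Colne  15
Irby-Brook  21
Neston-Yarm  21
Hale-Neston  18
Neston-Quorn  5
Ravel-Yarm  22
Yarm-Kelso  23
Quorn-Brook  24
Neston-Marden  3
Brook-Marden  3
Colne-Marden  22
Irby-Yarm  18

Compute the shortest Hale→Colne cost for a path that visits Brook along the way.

$46

Shortest Hale→Brook: Hale → Neston → Brook = 21
Best Brook to Colne: Brook → Marden → Colne costing 25
Total via Brook: 21 + 25 = $46.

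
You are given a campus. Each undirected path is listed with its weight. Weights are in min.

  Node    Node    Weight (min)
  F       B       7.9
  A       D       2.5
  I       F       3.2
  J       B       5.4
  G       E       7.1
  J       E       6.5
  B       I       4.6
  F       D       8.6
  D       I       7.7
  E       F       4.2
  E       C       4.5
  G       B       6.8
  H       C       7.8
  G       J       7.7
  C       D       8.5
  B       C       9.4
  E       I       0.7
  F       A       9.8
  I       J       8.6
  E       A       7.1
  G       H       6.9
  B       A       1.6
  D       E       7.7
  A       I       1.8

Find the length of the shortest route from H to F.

16.2 min

Candidate routes:
H - C - E - I - F: 7.8+4.5+0.7+3.2 = 16.2
H - G - E - I - F: 6.9+7.1+0.7+3.2 = 17.9
H - C - E - F: 7.8+4.5+4.2 = 16.5
Cheapest is H - C - E - I - F at 16.2 min.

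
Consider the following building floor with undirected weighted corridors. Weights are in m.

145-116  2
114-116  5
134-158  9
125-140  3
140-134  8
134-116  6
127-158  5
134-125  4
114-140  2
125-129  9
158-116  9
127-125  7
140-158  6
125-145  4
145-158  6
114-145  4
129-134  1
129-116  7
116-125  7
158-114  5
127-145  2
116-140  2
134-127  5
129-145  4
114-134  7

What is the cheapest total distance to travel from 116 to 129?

6 m

Candidate routes:
116 - 145 - 129: 2+4 = 6
116 - 129: 7 = 7
The minimum is 6 m via 116 - 145 - 129.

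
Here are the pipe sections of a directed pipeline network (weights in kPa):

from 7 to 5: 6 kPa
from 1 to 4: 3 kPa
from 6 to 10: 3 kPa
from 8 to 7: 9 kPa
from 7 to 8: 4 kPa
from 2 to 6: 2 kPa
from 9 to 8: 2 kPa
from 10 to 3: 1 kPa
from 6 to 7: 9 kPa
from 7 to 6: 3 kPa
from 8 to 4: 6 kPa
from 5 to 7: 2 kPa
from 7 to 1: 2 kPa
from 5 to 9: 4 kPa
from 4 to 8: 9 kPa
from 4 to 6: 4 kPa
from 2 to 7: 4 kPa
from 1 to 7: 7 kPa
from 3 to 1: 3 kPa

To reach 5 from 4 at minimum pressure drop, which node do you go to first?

6

Enumerating some paths:
4–8–7–5: 9+9+6 = 24
4–6–10–3–1–7–5: 4+3+1+3+7+6 = 24
4–6–7–5: 4+9+6 = 19
The minimum is 19 kPa via 4–6–7–5.
So from 4 the first move is to 6.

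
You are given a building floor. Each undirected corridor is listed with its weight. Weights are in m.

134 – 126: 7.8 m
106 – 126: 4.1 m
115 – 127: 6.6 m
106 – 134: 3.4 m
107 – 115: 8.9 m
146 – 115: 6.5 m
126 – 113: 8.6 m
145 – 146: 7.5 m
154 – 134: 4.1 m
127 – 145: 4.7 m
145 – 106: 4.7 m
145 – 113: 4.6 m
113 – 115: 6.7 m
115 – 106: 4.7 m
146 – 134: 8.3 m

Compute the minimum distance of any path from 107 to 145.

18.3 m

Candidate routes:
107 - 115 - 106 - 145: 8.9+4.7+4.7 = 18.3
107 - 115 - 113 - 145: 8.9+6.7+4.6 = 20.2
107 - 115 - 127 - 145: 8.9+6.6+4.7 = 20.2
The minimum is 18.3 m via 107 - 115 - 106 - 145.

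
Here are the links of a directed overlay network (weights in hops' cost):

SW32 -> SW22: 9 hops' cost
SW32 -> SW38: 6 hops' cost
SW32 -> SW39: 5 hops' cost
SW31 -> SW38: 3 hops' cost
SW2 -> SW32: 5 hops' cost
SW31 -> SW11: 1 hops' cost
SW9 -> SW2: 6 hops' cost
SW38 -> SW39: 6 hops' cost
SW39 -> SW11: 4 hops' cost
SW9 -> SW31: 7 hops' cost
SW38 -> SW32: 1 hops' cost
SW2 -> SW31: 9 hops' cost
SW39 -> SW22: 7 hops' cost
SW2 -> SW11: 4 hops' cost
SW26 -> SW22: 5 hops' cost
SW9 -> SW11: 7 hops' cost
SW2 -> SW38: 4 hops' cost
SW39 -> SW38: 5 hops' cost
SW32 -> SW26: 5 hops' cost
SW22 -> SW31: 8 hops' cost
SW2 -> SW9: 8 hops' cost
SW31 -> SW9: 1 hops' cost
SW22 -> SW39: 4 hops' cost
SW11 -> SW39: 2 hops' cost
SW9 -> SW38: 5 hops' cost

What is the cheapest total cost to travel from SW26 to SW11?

13 hops' cost

Enumerating some paths:
SW26 → SW22 → SW31 → SW9 → SW2 → SW11: 5+8+1+6+4 = 24
SW26 → SW22 → SW31 → SW9 → SW11: 5+8+1+7 = 21
SW26 → SW22 → SW31 → SW11: 5+8+1 = 14
SW26 → SW22 → SW39 → SW11: 5+4+4 = 13
Cheapest is SW26 → SW22 → SW39 → SW11 at 13 hops' cost.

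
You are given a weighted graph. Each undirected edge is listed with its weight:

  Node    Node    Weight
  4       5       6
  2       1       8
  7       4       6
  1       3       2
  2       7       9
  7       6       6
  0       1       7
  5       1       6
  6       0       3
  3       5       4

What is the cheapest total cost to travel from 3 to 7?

16

Enumerating some paths:
3 → 1 → 0 → 6 → 7: 2+7+3+6 = 18
3 → 5 → 4 → 7: 4+6+6 = 16
Cheapest is 3 → 5 → 4 → 7 at 16.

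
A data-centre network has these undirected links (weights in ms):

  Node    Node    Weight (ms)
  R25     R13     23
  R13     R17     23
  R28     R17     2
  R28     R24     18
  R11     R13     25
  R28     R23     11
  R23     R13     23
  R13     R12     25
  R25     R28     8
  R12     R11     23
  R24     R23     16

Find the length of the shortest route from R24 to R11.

64 ms

Candidate routes:
R24 - R23 - R13 - R11: 16+23+25 = 64
R24 - R28 - R17 - R13 - R11: 18+2+23+25 = 68
R24 - R28 - R25 - R13 - R11: 18+8+23+25 = 74
Cheapest is R24 - R23 - R13 - R11 at 64 ms.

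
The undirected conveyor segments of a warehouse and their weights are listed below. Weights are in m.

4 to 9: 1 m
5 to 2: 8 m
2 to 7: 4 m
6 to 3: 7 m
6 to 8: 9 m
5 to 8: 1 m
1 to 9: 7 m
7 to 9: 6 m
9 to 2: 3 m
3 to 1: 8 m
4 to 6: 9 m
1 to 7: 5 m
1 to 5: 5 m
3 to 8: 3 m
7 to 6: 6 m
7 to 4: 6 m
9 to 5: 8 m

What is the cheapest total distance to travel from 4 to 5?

Settle nodes by increasing distance from 4:
4: 0
9: 1  (via 4)
2: 4  (via 9)
7: 6  (via 4)
1: 8  (via 9)
5: 9  (via 9)
Shortest route: 4 → 9 → 5 = 9 m.

9 m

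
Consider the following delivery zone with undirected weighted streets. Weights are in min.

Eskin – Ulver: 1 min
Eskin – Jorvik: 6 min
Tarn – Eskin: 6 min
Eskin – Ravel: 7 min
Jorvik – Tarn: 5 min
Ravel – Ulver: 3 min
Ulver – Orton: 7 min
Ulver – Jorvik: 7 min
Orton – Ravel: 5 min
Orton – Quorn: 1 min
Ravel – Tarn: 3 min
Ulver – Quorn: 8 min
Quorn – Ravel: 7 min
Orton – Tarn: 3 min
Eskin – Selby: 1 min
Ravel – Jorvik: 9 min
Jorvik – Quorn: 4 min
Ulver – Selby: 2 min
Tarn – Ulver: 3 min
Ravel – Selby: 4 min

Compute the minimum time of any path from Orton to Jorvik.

5 min

Settle nodes by increasing distance from Orton:
Orton: 0
Quorn: 1  (via Orton)
Tarn: 3  (via Orton)
Jorvik: 5  (via Quorn)
Shortest route: Orton → Quorn → Jorvik = 5 min.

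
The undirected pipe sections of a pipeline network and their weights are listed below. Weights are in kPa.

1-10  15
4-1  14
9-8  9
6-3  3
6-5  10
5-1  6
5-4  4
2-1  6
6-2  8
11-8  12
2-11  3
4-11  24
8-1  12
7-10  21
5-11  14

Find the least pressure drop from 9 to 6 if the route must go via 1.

35 kPa

Best 9 to 1: 9–8–1 costing 21
Best 1 to 6: 1–2–6 costing 14
Total via 1: 21 + 14 = 35 kPa.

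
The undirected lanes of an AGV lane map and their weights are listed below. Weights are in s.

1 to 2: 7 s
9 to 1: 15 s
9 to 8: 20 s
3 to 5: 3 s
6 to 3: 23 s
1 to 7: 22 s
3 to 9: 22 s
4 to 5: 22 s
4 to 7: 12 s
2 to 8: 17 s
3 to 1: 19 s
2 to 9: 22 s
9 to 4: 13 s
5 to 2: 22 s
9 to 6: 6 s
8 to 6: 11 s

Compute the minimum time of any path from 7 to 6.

Settle nodes by increasing distance from 7:
7: 0
4: 12  (via 7)
1: 22  (via 7)
9: 25  (via 4)
2: 29  (via 1)
6: 31  (via 9)
Shortest route: 7–4–9–6 = 31 s.

31 s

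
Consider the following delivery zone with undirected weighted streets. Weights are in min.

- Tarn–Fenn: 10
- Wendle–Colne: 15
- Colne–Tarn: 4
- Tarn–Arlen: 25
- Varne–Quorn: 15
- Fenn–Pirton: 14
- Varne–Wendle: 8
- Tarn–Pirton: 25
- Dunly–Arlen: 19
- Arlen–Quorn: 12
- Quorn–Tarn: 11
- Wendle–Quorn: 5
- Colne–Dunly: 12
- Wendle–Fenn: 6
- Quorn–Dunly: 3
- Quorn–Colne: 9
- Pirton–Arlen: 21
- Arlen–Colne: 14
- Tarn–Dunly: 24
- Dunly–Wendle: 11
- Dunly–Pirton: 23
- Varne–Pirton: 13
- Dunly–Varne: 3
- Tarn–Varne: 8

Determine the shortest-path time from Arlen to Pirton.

Candidate routes:
Arlen–Quorn–Wendle–Fenn–Pirton: 12+5+6+14 = 37
Arlen–Pirton: 21 = 21
Arlen–Quorn–Dunly–Varne–Pirton: 12+3+3+13 = 31
Arlen–Dunly–Varne–Pirton: 19+3+13 = 35
Cheapest is Arlen–Pirton at 21 min.

21 min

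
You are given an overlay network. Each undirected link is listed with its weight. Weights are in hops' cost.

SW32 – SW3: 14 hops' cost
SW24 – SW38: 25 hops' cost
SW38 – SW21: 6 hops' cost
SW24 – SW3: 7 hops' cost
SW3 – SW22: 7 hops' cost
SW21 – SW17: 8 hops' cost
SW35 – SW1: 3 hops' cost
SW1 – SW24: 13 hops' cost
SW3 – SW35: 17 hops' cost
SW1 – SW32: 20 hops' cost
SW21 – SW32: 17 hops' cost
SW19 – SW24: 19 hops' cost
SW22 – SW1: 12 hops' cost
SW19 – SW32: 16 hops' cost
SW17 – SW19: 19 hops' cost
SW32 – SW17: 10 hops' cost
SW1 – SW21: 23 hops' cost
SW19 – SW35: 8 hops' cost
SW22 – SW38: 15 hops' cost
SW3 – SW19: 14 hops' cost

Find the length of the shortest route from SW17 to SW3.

Enumerating some paths:
SW17–SW19–SW3: 19+14 = 33
SW17–SW32–SW3: 10+14 = 24
SW17–SW21–SW32–SW3: 8+17+14 = 39
SW17–SW21–SW38–SW22–SW3: 8+6+15+7 = 36
Cheapest is SW17–SW32–SW3 at 24 hops' cost.

24 hops' cost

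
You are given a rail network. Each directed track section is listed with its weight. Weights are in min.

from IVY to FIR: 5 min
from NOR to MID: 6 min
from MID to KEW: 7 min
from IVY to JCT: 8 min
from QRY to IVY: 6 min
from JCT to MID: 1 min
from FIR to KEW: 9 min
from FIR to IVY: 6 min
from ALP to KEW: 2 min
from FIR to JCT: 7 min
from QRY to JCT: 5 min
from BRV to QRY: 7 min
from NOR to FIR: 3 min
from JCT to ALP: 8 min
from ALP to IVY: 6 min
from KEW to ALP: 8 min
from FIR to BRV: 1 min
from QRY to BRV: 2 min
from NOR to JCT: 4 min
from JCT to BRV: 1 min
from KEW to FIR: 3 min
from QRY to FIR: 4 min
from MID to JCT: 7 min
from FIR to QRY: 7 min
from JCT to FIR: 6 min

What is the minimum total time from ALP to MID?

Compare a few routes:
ALP → KEW → FIR → QRY → JCT → MID: 2+3+7+5+1 = 18
ALP → KEW → FIR → JCT → MID: 2+3+7+1 = 13
ALP → IVY → JCT → MID: 6+8+1 = 15
The minimum is 13 min via ALP → KEW → FIR → JCT → MID.

13 min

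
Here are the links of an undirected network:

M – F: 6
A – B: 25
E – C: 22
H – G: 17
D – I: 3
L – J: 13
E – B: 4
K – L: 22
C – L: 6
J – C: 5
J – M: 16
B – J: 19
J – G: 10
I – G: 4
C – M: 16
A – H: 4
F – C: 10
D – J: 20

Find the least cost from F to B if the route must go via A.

71

Best F to A: F → C → J → G → H → A costing 46
Shortest A→B: A → B = 25
Total via A: 46 + 25 = 71.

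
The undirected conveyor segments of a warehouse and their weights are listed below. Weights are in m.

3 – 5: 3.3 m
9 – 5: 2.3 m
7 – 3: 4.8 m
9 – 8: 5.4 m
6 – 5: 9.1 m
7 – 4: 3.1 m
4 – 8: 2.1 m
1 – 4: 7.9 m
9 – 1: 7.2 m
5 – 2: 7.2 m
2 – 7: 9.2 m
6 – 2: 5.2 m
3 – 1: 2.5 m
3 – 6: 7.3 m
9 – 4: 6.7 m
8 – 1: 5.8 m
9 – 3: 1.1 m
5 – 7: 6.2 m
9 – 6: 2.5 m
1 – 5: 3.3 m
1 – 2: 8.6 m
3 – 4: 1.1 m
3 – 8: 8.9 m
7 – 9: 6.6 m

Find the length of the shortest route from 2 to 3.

Running Dijkstra from 2:
2: 0
6: 5.2  (via 2)
5: 7.2  (via 2)
9: 7.7  (via 6)
1: 8.6  (via 2)
3: 8.8  (via 9)
Shortest route: 2 → 6 → 9 → 3 = 8.8 m.

8.8 m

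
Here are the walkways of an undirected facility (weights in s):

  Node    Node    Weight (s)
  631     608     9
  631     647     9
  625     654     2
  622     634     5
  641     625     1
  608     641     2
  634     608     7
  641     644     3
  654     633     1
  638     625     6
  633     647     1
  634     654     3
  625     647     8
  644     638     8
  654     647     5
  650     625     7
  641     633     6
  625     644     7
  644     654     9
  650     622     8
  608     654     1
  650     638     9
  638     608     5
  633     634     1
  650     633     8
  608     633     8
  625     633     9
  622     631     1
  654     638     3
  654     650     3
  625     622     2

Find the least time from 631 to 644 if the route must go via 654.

11 s

Best 631 to 654: 631–622–625–654 costing 5
Shortest 654→644: 654–608–641–644 = 6
Total via 654: 5 + 6 = 11 s.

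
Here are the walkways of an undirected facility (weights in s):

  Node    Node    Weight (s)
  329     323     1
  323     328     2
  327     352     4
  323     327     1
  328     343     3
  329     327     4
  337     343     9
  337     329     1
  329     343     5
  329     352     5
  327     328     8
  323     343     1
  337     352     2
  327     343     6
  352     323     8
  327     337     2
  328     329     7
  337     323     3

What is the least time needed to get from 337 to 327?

2 s

Settle nodes by increasing distance from 337:
337: 0
329: 1  (via 337)
352: 2  (via 337)
327: 2  (via 337)
Shortest route: 337–327 = 2 s.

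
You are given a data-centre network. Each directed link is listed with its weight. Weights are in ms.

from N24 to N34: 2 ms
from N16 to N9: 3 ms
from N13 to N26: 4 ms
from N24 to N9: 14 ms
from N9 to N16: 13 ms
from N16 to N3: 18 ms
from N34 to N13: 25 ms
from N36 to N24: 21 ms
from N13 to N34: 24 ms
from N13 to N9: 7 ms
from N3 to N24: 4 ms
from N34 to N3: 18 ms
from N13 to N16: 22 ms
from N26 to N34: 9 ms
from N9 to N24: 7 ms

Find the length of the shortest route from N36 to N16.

48 ms

Running Dijkstra from N36:
N36: 0
N24: 21  (via N36)
N34: 23  (via N24)
N9: 35  (via N24)
N3: 41  (via N34)
N13: 48  (via N34)
N16: 48  (via N9)
Shortest route: N36 → N24 → N9 → N16 = 48 ms.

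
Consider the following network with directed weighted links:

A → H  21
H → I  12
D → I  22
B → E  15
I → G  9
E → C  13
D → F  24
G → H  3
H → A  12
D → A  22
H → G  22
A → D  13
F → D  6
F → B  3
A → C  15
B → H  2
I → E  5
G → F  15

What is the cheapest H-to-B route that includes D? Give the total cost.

52

Best H to D: H → A → D costing 25
Best D to B: D → F → B costing 27
Total via D: 25 + 27 = 52.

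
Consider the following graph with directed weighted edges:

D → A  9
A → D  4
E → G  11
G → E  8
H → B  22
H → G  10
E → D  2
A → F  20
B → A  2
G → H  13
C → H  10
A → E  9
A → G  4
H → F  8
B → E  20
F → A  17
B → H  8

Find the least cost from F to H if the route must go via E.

50

Best F to E: F → A → E costing 26
Best E to H: E → G → H costing 24
Total via E: 26 + 24 = 50.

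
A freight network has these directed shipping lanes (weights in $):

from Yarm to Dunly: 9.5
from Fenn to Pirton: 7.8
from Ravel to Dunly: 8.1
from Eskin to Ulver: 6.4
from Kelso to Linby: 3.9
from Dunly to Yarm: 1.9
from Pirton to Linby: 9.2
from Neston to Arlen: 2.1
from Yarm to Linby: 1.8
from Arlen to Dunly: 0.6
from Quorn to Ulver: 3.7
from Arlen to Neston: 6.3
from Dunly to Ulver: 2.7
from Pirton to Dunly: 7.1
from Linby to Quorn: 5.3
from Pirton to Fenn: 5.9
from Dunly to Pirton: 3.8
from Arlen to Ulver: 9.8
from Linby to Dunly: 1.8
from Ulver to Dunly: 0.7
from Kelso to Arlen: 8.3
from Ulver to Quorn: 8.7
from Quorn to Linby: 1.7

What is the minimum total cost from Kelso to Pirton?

Compare a few routes:
Kelso–Linby–Quorn–Ulver–Dunly–Pirton: 3.9+5.3+3.7+0.7+3.8 = 17.4
Kelso–Linby–Dunly–Pirton: 3.9+1.8+3.8 = 9.5
Kelso–Arlen–Dunly–Pirton: 8.3+0.6+3.8 = 12.7
The minimum is $9.5 via Kelso–Linby–Dunly–Pirton.

$9.5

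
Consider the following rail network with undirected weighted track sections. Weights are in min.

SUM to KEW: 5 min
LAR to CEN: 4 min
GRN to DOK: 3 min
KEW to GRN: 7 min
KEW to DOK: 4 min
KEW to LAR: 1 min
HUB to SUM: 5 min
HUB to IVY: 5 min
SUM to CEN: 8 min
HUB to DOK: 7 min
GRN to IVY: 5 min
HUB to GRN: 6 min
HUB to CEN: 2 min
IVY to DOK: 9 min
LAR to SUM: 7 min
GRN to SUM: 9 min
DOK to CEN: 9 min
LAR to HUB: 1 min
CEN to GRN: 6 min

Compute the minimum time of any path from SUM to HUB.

Candidate routes:
SUM–HUB: 5 = 5
SUM–KEW–LAR–HUB: 5+1+1 = 7
Cheapest is SUM–HUB at 5 min.

5 min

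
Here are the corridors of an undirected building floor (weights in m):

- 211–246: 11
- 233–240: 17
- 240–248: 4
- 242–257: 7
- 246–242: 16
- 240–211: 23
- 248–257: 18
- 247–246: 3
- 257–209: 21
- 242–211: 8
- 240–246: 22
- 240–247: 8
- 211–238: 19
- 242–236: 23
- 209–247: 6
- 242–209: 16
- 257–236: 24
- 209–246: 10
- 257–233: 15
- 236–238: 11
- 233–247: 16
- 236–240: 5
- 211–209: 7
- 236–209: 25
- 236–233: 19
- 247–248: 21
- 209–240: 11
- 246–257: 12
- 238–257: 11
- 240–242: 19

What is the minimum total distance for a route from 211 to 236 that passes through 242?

31 m

Best 211 to 242: 211 → 242 costing 8
Shortest 242→236: 242 → 236 = 23
Total via 242: 8 + 23 = 31 m.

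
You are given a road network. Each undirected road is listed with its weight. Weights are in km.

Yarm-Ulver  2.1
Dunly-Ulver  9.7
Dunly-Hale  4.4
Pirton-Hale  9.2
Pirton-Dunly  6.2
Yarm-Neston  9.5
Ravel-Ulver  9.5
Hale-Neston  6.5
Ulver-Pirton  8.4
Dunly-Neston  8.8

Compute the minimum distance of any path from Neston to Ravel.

Settle nodes by increasing distance from Neston:
Neston: 0
Hale: 6.5  (via Neston)
Dunly: 8.8  (via Neston)
Yarm: 9.5  (via Neston)
Ulver: 11.6  (via Yarm)
Pirton: 15  (via Dunly)
Ravel: 21.1  (via Ulver)
Shortest route: Neston → Yarm → Ulver → Ravel = 21.1 km.

21.1 km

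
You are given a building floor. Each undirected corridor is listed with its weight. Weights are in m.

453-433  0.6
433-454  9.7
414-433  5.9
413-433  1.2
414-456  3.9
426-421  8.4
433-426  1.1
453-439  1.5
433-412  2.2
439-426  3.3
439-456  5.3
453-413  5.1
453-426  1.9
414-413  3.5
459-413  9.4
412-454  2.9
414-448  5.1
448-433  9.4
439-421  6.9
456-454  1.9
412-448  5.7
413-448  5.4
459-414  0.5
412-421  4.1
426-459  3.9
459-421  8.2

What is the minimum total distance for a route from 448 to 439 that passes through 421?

16.7 m

Best 448 to 421: 448 → 412 → 421 costing 9.8
Shortest 421→439: 421 → 439 = 6.9
Total via 421: 9.8 + 6.9 = 16.7 m.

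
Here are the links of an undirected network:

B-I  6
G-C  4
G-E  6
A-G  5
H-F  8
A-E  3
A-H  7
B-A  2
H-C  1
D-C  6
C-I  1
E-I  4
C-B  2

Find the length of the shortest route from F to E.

Shortest distances from F:
F: 0
H: 8  (via F)
C: 9  (via H)
I: 10  (via C)
B: 11  (via C)
A: 13  (via B)
G: 13  (via C)
E: 14  (via I)
Shortest route: F–H–C–I–E = 14.

14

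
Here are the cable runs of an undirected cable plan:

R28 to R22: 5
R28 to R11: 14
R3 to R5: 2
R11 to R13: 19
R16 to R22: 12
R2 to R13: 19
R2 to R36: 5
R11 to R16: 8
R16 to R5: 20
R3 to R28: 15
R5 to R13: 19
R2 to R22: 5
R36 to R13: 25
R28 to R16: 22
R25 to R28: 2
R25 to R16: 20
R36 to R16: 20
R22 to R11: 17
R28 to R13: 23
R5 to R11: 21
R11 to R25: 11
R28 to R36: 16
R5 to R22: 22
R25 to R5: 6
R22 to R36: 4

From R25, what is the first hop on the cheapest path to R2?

R28

Enumerating some paths:
R25 → R28 → R22 → R36 → R2: 2+5+4+5 = 16
R25 → R28 → R36 → R22 → R2: 2+16+4+5 = 27
R25 → R28 → R22 → R2: 2+5+5 = 12
R25 → R28 → R36 → R2: 2+16+5 = 23
The minimum is 12 via R25 → R28 → R22 → R2.
So from R25 the first move is to R28.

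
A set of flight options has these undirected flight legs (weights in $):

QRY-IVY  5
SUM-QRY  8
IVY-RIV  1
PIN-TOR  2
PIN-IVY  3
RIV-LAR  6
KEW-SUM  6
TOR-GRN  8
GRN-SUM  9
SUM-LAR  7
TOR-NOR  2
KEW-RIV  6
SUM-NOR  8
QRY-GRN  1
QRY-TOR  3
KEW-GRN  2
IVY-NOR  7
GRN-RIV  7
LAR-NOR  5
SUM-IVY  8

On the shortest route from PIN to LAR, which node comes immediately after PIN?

Candidate routes:
PIN - IVY - NOR - LAR: 3+7+5 = 15
PIN - IVY - RIV - LAR: 3+1+6 = 10
PIN - TOR - QRY - IVY - RIV - LAR: 2+3+5+1+6 = 17
PIN - TOR - NOR - LAR: 2+2+5 = 9
The minimum is $9 via PIN - TOR - NOR - LAR.
So from PIN the first move is to TOR.

TOR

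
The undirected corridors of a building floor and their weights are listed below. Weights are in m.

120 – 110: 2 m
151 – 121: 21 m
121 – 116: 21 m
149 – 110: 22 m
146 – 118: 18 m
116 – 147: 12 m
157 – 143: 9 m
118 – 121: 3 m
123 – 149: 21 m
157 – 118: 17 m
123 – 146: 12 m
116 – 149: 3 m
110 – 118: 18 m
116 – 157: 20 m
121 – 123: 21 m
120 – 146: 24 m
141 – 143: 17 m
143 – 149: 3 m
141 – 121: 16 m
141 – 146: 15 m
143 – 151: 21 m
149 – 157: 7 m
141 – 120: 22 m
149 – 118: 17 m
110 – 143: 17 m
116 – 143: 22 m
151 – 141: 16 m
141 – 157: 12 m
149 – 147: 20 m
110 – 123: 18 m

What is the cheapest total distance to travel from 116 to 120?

25 m

Candidate routes:
116 → 149 → 118 → 110 → 120: 3+17+18+2 = 40
116 → 149 → 143 → 110 → 120: 3+3+17+2 = 25
116 → 149 → 157 → 143 → 110 → 120: 3+7+9+17+2 = 38
116 → 149 → 110 → 120: 3+22+2 = 27
The minimum is 25 m via 116 → 149 → 143 → 110 → 120.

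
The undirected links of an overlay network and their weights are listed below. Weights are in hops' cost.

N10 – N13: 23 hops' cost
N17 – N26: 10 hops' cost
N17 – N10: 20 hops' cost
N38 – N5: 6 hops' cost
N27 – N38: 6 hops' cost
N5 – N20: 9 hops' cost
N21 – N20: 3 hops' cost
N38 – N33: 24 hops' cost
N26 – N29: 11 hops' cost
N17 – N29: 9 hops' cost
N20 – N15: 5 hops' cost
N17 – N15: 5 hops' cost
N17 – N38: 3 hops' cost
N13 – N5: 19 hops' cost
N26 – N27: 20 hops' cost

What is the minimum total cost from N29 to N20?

Enumerating some paths:
N29 → N17 → N15 → N20: 9+5+5 = 19
N29 → N17 → N38 → N5 → N20: 9+3+6+9 = 27
Cheapest is N29 → N17 → N15 → N20 at 19 hops' cost.

19 hops' cost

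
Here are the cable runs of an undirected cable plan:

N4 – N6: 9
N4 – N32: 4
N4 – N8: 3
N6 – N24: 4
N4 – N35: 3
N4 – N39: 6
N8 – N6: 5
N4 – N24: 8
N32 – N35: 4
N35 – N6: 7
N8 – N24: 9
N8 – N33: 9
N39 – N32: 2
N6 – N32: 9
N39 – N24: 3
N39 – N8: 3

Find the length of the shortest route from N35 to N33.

Shortest distances from N35:
N35: 0
N4: 3  (via N35)
N32: 4  (via N35)
N39: 6  (via N32)
N8: 6  (via N4)
N6: 7  (via N35)
N24: 9  (via N39)
N33: 15  (via N8)
Shortest route: N35–N4–N8–N33 = 15.

15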